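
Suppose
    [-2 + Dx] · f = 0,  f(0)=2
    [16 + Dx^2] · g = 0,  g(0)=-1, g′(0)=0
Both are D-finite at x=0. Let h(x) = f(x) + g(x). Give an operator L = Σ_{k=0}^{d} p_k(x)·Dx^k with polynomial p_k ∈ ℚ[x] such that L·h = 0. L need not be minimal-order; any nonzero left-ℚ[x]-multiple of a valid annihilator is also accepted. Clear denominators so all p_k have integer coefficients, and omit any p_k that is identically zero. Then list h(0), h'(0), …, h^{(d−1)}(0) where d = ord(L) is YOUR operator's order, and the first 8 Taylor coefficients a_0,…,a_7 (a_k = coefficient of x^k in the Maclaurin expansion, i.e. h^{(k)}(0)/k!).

f: a_k = 2, 4, 4, 8/3, 4/3, 8/15, 8/45, 16/315, …
g: a_k = -1, 0, 8, 0, -32/3, 0, 256/45, 0, …
L₀ := lclm(L_f,L_g); ord L₀ ≤ 1+2.
L = -32 + 16·Dx - 2·Dx^2 + Dx^3  (order 3).
h: a_k = 1, 4, 12, 8/3, -28/3, 8/15, 88/15, 16/315, …
ICs: h(0) = 1, h′(0) = 4, h′′(0) = 24.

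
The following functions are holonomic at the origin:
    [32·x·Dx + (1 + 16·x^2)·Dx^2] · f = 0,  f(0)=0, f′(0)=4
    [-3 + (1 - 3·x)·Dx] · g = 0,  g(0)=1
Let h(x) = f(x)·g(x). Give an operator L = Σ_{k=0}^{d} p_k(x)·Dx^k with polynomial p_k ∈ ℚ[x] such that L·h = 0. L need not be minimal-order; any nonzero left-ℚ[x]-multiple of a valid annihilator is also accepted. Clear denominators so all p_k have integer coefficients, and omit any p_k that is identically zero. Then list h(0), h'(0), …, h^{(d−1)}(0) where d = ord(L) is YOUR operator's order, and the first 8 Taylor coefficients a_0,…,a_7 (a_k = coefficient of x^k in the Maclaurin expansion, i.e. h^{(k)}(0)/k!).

L = 96·x + (6 - 32·x + 192·x^2)·Dx + (-1 + 3·x - 16·x^2 + 48·x^3)·Dx^2  (order 2).
h: a_k = 0, 4, 12, 44/3, 44, 1684/5, 5052/5, 24172/35, …
ICs: h(0) = 0, h′(0) = 4.

f: a_k = 0, 4, 0, -64/3, 0, 1024/5, 0, -16384/7, …
g: a_k = 1, 3, 9, 27, 81, 243, 729, 2187, …
f·g: L₀ = L_f ⊗_s L_g, ord ≤ 2·1.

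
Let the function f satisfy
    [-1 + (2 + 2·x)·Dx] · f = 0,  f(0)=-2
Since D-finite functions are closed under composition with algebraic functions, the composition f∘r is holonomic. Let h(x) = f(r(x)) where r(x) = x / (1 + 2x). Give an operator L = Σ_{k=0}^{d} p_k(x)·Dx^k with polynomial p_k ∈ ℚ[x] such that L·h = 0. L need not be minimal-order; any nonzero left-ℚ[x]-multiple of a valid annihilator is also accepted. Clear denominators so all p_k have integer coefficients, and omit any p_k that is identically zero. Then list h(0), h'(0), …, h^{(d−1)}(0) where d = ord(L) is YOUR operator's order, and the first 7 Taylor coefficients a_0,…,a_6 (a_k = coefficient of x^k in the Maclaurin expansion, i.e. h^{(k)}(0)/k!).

L = -1 + (2 + 10·x + 12·x^2)·Dx  (order 1).
h: a_k = -2, -1, 9/4, -41/8, 757/64, -3543/128, 33645/512, …
ICs: h(0) = -2.

f: a_k = -2, -1, 1/4, -1/8, 5/64, -7/128, 21/512, …
f∘r: x↦r, Dx↦Dx/r' in L_f ⇒ L₀.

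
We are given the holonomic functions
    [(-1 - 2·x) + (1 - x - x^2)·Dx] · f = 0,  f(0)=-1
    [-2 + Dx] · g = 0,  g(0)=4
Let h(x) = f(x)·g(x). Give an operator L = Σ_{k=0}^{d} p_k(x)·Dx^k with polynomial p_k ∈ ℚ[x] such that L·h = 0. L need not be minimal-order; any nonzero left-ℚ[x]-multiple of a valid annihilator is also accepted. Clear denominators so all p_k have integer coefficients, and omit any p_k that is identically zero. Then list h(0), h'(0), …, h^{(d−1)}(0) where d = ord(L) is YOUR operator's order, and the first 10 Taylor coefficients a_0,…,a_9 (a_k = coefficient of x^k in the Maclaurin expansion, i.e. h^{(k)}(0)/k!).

L = (3 - 2·x^2) + (-1 + x + x^2)·Dx  (order 1).
h: a_k = -4, -12, -24, -124/3, -68, -552/5, -8044/45, -10124/35, -49144/105, -2146948/2835, …
ICs: h(0) = -4.

f: a_k = -1, -1, -2, -3, -5, -8, -13, -21, -34, -55, …
g: a_k = 4, 8, 8, 16/3, 8/3, 16/15, 16/45, 32/315, 8/315, 16/2835, …
f·g: L₀ = L_f ⊗_s L_g, ord ≤ 1·1.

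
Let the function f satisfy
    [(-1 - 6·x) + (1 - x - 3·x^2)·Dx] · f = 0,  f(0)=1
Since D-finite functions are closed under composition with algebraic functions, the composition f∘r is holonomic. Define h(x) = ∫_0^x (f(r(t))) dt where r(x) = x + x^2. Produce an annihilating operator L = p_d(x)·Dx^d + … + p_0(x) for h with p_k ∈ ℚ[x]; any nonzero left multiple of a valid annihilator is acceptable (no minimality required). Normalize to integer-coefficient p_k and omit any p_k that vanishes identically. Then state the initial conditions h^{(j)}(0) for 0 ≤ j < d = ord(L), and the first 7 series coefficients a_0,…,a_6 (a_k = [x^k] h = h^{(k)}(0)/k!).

f: a_k = 1, 1, 4, 7, 19, 40, 97, …
f∘r: x↦r, Dx↦Dx/r' in L_f ⇒ L₀.
h=∫h₀ ⇒ L = L₀·Dx.
L = (1 + 8·x + 18·x^2 + 12·x^3)·Dx + (-1 + x + 4·x^2 + 6·x^3 + 3·x^4)·Dx^2  (order 2).
h: a_k = 0, 1, 1/2, 5/3, 15/4, 44/5, 137/6, …
ICs: h(0) = 0, h′(0) = 1.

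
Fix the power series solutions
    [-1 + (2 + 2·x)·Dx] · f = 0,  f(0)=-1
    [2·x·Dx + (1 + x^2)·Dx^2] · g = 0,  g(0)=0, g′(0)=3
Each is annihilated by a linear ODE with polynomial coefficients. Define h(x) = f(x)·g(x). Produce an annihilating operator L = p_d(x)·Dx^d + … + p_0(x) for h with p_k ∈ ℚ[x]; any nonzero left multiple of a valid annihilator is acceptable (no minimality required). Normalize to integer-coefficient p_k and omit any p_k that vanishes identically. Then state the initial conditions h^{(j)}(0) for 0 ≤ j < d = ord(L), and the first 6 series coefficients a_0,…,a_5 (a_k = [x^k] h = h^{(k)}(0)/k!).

L = (3 - 4·x - x^2) + (-4 + 4·x + 12·x^2 + 4·x^3)·Dx + (4 + 8·x + 8·x^2 + 8·x^3 + 4·x^4)·Dx^2  (order 2).
h: a_k = 0, -3, -3/2, 11/8, 5/16, -389/640, …
ICs: h(0) = 0, h′(0) = -3.

f: a_k = -1, -1/2, 1/8, -1/16, 5/128, -7/256, …
g: a_k = 0, 3, 0, -1, 0, 3/5, …
Product ⇒ symmetric product L₀, ord ≤ 2.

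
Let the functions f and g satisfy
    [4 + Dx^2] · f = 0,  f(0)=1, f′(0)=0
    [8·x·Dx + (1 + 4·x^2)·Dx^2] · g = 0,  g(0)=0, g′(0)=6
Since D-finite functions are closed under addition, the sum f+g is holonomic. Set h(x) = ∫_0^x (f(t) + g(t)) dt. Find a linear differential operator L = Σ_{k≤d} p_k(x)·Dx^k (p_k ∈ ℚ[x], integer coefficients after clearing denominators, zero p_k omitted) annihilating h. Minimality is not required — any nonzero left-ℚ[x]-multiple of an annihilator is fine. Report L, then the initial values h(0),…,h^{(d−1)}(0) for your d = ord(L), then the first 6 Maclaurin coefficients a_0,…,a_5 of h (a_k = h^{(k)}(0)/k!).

L = (-352·x + 1792·x^3 + 512·x^5)·Dx^2 + (-4 + 112·x^2 + 576·x^4 + 256·x^6)·Dx^3 + (-88·x + 448·x^3 + 128·x^5)·Dx^4 + (-1 + 28·x^2 + 144·x^4 + 64·x^6)·Dx^5  (order 5).
h: a_k = 0, 1, 3, -2/3, -2, 2/15, …
ICs: h(0) = 0, h′(0) = 1, h′′(0) = 6, h′′′(0) = -4, h′′′′(0) = -48.

f: a_k = 1, 0, -2, 0, 2/3, 0, …
g: a_k = 0, 6, 0, -8, 0, 96/5, …
Weyl lclm of L_f,L_g ⇒ L₀ (ord ≤ 4).
h=∫₀ˣh₀: take L = L₀·Dx.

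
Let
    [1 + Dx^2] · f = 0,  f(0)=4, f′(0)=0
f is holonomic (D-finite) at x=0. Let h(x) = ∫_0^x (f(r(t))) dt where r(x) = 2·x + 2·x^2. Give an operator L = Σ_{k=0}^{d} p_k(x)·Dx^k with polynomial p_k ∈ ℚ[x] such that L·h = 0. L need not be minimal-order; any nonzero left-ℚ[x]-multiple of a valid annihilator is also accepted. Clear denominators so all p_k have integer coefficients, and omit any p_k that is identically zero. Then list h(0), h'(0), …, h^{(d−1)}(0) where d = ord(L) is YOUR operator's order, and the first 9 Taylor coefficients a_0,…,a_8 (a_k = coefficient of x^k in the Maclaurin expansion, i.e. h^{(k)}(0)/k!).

f: a_k = 4, 0, -2, 0, 1/6, 0, -1/180, 0, 1/10080, …
L₀ from L_f via x↦r, Dx↦r'^{-1}Dx.
Integrate: L := L₀·Dx.
L = (4 + 24·x + 48·x^2 + 32·x^3)·Dx - 2·Dx^2 + (1 + 2·x)·Dx^3  (order 3).
h: a_k = 0, 4, 0, -8/3, -4, -16/15, 16/9, 704/315, 16/15, …
ICs: h(0) = 0, h′(0) = 4, h′′(0) = 0.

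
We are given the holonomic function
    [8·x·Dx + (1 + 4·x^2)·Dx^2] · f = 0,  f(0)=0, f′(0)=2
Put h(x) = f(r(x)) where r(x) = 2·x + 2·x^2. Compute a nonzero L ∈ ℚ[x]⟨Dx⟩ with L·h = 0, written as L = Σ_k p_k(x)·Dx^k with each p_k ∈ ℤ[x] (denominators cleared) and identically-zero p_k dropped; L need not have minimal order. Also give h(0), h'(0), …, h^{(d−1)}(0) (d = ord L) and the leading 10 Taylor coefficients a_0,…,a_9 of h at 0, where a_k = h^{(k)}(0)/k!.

L = (-2 + 32·x + 128·x^2 + 192·x^3 + 96·x^4)·Dx + (1 + 2·x + 16·x^2 + 64·x^3 + 80·x^4 + 32·x^5)·Dx^2  (order 2).
h: a_k = 0, 4, 4, -64/3, -64, 704/5, 3008/3, -2048/7, -14336, -171008/9, …
ICs: h(0) = 0, h′(0) = 4.

f: a_k = 0, 2, 0, -8/3, 0, 32/5, 0, -128/7, 0, 512/9, …
f∘r: x↦r, Dx↦Dx/r' in L_f ⇒ L₀.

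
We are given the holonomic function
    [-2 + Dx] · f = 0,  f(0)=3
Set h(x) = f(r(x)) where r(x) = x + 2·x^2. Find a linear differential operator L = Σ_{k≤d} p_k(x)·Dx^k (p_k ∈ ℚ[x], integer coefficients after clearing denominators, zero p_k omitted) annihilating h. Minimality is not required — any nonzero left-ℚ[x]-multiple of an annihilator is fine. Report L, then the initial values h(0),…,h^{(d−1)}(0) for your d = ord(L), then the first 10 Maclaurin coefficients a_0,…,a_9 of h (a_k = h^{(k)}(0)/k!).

f: a_k = 3, 6, 6, 4, 2, 4/5, 4/15, 8/105, 2/105, 4/945, …
Substitute x→r, Dx→(1/r')Dx; clear ⇒ L₀.
L = (-2 - 8·x) + Dx  (order 1).
h: a_k = 3, 6, 18, 28, 50, 324/5, 1324/15, 10424/105, 3958/35, 21428/189, …
ICs: h(0) = 3.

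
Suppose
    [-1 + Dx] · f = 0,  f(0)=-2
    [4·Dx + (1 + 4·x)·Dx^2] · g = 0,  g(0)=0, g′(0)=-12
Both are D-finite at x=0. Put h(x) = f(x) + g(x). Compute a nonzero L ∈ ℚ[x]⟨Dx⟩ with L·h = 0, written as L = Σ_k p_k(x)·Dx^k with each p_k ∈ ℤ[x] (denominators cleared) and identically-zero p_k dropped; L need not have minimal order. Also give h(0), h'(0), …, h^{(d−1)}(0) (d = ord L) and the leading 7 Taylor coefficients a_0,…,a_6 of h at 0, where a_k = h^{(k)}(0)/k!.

L = (-36 - 16·x)·Dx + (31 - 8·x - 16·x^2)·Dx^2 + (5 + 24·x + 16·x^2)·Dx^3  (order 3).
h: a_k = -2, -14, 23, -193/3, 2303/12, -7373/12, 737279/360, …
ICs: h(0) = -2, h′(0) = -14, h′′(0) = 46.

f: a_k = -2, -2, -1, -1/3, -1/12, -1/60, -1/360, …
g: a_k = 0, -12, 24, -64, 192, -3072/5, 2048, …
L₀ := lclm(L_f,L_g); ord L₀ ≤ 1+2.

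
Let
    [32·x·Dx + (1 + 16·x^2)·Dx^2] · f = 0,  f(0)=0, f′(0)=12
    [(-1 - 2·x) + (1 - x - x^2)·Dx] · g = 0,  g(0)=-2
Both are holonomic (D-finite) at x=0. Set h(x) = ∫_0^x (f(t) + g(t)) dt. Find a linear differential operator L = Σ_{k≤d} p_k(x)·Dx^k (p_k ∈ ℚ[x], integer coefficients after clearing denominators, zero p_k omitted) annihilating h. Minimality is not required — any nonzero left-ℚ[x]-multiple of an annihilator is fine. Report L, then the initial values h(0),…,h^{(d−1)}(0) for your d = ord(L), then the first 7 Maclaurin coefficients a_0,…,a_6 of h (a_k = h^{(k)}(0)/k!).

f: a_k = 0, 12, 0, -64, 0, 3072/5, 0, …
g: a_k = -2, -2, -4, -6, -10, -16, -26, …
Sum ⇒ L₀ = lclm(L_f,L_g) in ℚ(x)⟨Dx⟩.
Integrate: L := L₀·Dx.
L = (64 - 256·x - 3904·x^2 - 6912·x^3 - 9696·x^4 - 1536·x^6)·Dx^2 + (-25 - 24·x + 542·x^2 - 780·x^3 - 6800·x^4 - 6560·x^5 - 768·x^6 - 1536·x^7)·Dx^3 + (2 + 17·x + 62·x^2 + 202·x^3 + 445·x^4 - 1136·x^5 - 576·x^6 - 256·x^7 - 256·x^8)·Dx^4  (order 4).
h: a_k = 0, -2, 5, -4/3, -35/2, -2, 1496/15, …
ICs: h(0) = 0, h′(0) = -2, h′′(0) = 10, h′′′(0) = -8.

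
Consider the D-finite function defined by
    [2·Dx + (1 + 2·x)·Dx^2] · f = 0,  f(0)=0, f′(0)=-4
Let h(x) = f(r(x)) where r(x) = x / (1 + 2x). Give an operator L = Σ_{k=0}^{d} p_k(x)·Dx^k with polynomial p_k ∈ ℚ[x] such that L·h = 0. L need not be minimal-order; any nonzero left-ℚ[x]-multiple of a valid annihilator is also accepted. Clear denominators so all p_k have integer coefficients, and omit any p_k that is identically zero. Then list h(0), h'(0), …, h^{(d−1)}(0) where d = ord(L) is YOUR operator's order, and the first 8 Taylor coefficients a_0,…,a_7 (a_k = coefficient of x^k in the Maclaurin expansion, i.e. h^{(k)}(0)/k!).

f: a_k = 0, -4, 4, -16/3, 8, -64/5, 64/3, -256/7, …
Substitute x→r, Dx→(1/r')Dx; clear ⇒ L₀.
L = (6 + 16·x)·Dx + (1 + 6·x + 8·x^2)·Dx^2  (order 2).
h: a_k = 0, -4, 12, -112/3, 120, -1984/5, 1344, -32512/7, …
ICs: h(0) = 0, h′(0) = -4.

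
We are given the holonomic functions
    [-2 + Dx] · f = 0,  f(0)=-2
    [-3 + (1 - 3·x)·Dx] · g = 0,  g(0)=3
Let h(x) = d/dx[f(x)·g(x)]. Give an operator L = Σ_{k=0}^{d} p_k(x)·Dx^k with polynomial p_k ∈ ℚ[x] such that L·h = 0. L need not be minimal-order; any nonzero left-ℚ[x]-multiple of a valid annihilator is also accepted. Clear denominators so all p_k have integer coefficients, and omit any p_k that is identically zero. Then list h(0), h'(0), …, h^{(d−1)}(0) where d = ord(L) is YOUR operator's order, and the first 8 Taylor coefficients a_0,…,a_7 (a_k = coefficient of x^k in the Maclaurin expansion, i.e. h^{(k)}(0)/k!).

f: a_k = -2, -4, -4, -8/3, -4/3, -8/15, -8/45, -16/315, …
g: a_k = 3, 9, 27, 81, 243, 729, 2187, 6561, …
f·g: L₀ = L_f ⊗_s L_g, ord ≤ 1·1.
h₀' ⇒ L via d/dx closure of L₀.
L = (34 - 60·x + 36·x^2) + (-5 + 21·x - 18·x^2)·Dx  (order 1).
h: a_k = -30, -204, -942, -3784, -14198, -51116, -2683606/15, -64406576/105, …
ICs: h(0) = -30.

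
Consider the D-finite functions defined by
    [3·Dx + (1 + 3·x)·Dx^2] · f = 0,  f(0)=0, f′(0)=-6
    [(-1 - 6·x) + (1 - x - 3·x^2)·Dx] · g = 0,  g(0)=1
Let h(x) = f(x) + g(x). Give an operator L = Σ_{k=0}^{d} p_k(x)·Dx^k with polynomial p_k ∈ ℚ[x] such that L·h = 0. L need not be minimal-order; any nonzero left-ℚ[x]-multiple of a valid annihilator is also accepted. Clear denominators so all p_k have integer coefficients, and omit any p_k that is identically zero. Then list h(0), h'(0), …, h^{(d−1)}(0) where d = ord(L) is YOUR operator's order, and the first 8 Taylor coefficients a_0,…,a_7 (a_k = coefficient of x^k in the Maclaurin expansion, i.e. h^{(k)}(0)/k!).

f: a_k = 0, -6, 9, -18, 81/2, -486/5, 243, -4374/7, …
g: a_k = 1, 1, 4, 7, 19, 40, 97, 217, …
Sum ⇒ L₀ = lclm(L_f,L_g) in ℚ(x)⟨Dx⟩.
L = (-270 - 1422·x - 3780·x^2 - 2916·x^3 - 2916·x^4)·Dx + (-24 - 468·x - 2736·x^2 - 5616·x^3 - 5994·x^4 - 4860·x^5)·Dx^2 + (11 + 79·x + 129·x^2 - 171·x^3 - 783·x^4 - 1377·x^5 - 972·x^6)·Dx^3  (order 3).
h: a_k = 1, -5, 13, -11, 119/2, -286/5, 340, -2855/7, …
ICs: h(0) = 1, h′(0) = -5, h′′(0) = 26.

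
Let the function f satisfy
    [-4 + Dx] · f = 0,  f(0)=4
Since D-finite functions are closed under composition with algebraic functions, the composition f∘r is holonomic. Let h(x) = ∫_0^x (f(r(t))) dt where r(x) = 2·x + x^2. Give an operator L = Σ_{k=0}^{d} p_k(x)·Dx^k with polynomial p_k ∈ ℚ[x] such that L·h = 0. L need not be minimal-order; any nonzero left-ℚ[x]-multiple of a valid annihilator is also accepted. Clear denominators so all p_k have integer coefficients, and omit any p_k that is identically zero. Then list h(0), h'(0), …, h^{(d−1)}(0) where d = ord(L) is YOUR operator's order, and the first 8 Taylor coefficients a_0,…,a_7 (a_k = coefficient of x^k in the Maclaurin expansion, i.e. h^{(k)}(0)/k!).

L = (-8 - 8·x)·Dx + Dx^2  (order 2).
h: a_k = 0, 4, 16, 48, 352/3, 736/3, 6784/15, 236416/315, …
ICs: h(0) = 0, h′(0) = 4.

f: a_k = 4, 16, 32, 128/3, 128/3, 512/15, 1024/45, 4096/315, …
L₀ from L_f via x↦r, Dx↦r'^{-1}Dx.
Integrate: L := L₀·Dx.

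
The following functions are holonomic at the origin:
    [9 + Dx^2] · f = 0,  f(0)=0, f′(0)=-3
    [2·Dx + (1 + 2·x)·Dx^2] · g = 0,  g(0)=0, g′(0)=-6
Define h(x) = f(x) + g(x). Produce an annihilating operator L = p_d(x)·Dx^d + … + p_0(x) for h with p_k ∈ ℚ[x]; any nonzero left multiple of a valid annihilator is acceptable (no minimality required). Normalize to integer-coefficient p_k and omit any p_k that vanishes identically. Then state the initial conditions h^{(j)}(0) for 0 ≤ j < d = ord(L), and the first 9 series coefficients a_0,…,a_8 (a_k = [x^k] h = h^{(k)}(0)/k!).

f: a_k = 0, -3, 0, 9/2, 0, -81/40, 0, 243/560, 0, …
g: a_k = 0, -6, 6, -8, 12, -96/5, 32, -384/7, 96, …
Sum ⇒ L₀ = lclm(L_f,L_g) in ℚ(x)⟨Dx⟩.
L = (594 + 648·x + 648·x^2)·Dx + (153 + 630·x + 972·x^2 + 648·x^3)·Dx^2 + (66 + 72·x + 72·x^2)·Dx^3 + (17 + 70·x + 108·x^2 + 72·x^3)·Dx^4  (order 4).
h: a_k = 0, -9, 6, -7/2, 12, -849/40, 32, -30477/560, 96, …
ICs: h(0) = 0, h′(0) = -9, h′′(0) = 12, h′′′(0) = -21.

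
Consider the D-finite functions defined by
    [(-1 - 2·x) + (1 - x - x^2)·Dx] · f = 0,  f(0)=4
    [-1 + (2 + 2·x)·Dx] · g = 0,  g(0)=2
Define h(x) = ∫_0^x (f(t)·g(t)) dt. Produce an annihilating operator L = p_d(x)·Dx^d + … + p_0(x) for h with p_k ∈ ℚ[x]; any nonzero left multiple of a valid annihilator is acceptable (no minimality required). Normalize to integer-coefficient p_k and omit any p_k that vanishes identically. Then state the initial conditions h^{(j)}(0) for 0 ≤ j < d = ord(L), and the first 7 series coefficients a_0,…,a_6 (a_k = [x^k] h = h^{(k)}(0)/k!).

L = (3 + 5·x + 3·x^2)·Dx + (-2 + 4·x^2 + 2·x^3)·Dx^2  (order 2).
h: a_k = 0, 8, 6, 19/3, 63/8, 803/80, 2621/192, …
ICs: h(0) = 0, h′(0) = 8.

f: a_k = 4, 4, 8, 12, 20, 32, 52, …
g: a_k = 2, 1, -1/4, 1/8, -5/64, 7/128, -21/512, …
f·g: L₀ = L_f ⊗_s L_g, ord ≤ 1·1.
Integrate: L := L₀·Dx.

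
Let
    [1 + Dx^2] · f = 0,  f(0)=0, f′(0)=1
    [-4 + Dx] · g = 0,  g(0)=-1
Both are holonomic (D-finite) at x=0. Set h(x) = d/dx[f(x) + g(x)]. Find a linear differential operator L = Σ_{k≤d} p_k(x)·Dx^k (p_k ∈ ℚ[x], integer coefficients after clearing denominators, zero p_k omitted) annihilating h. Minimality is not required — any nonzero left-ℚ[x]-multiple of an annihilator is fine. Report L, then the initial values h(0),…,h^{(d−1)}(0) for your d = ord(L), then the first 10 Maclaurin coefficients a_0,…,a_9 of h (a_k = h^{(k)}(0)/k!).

f: a_k = 0, 1, 0, -1/6, 0, 1/120, 0, -1/5040, 0, 1/362880, …
g: a_k = -1, -4, -8, -32/3, -32/3, -128/15, -256/45, -1024/315, -512/315, -2048/2835, …
h₀=f+g: left-lcm gives L₀, ord ≤ 3.
h₀' ⇒ L via d/dx closure of L₀.
L = 4 - Dx + 4·Dx^2 - Dx^3  (order 3).
h: a_k = -3, -16, -65/2, -128/3, -341/8, -512/15, -3277/144, -4096/315, -4161/640, -8192/2835, …
ICs: h(0) = -3, h′(0) = -16, h′′(0) = -65.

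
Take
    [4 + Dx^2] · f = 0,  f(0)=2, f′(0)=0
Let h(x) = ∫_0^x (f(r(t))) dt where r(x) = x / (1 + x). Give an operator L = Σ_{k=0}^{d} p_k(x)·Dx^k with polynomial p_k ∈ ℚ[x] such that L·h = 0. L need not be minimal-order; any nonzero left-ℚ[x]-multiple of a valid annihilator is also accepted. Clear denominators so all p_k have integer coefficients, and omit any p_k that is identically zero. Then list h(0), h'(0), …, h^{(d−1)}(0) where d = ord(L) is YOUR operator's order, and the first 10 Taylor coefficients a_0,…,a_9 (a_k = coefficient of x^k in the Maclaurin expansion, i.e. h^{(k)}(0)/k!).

L = 4·Dx + (2 + 6·x + 6·x^2 + 2·x^3)·Dx^2 + (1 + 4·x + 6·x^2 + 4·x^3 + x^4)·Dx^3  (order 3).
h: a_k = 0, 2, 0, -4/3, 2, -32/15, 16/9, -44/45, -1/5, 4708/2835, …
ICs: h(0) = 0, h′(0) = 2, h′′(0) = 0.

f: a_k = 2, 0, -4, 0, 4/3, 0, -8/45, 0, 4/315, 0, …
h₀=f(r): pull back L_f along r ⇒ L₀.
h=∫₀ˣh₀: take L = L₀·Dx.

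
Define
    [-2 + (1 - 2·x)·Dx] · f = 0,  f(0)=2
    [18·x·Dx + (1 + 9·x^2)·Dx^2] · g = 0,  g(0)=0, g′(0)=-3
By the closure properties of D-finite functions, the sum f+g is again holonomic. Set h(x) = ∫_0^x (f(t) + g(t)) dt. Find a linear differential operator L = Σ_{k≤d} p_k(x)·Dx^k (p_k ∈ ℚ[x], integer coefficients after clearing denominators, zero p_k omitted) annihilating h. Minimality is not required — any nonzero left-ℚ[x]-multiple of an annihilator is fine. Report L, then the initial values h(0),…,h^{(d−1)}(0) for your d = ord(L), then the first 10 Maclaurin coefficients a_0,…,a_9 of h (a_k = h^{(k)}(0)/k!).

f: a_k = 2, 4, 8, 16, 32, 64, 128, 256, 512, 1024, …
g: a_k = 0, -3, 0, 9, 0, -243/5, 0, 2187/7, 0, -2187, …
Weyl lclm of L_f,L_g ⇒ L₀ (ord ≤ 3).
h=∫h₀ ⇒ L = L₀·Dx.
L = (-36 + 288·x + 972·x^2)·Dx^2 + (21 - 36·x + 9·x^2 + 972·x^3)·Dx^3 + (-2 - 5·x - 45·x^3 + 162·x^4)·Dx^4  (order 4).
h: a_k = 0, 2, 1/2, 8/3, 25/4, 32/5, 77/30, 128/7, 3979/56, 512/9, …
ICs: h(0) = 0, h′(0) = 2, h′′(0) = 1, h′′′(0) = 16.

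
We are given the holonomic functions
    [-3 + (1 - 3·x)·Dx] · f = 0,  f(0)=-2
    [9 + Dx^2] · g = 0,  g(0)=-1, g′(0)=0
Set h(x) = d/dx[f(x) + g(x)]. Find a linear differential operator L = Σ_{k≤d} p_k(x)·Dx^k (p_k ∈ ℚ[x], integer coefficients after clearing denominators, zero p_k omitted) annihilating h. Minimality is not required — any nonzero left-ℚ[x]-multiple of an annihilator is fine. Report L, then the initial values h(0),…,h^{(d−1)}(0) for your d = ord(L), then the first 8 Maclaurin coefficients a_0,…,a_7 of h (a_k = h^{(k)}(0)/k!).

f: a_k = -2, -6, -18, -54, -162, -486, -1458, -4374, …
g: a_k = -1, 0, 9/2, 0, -27/8, 0, 81/80, 0, …
f+g: L₀ = lclm(L_f,L_g), ord ≤ 1+2.
h₀' ⇒ L via d/dx closure of L₀.
L = (702 - 324·x + 486·x^2) + (-63 + 243·x - 243·x^2 + 243·x^3)·Dx + (78 - 36·x + 54·x^2)·Dx^2 + (-7 + 27·x - 27·x^2 + 27·x^3)·Dx^3  (order 3).
h: a_k = -6, -27, -162, -1323/2, -2430, -349677/40, -30618, -58787289/560, …
ICs: h(0) = -6, h′(0) = -27, h′′(0) = -324.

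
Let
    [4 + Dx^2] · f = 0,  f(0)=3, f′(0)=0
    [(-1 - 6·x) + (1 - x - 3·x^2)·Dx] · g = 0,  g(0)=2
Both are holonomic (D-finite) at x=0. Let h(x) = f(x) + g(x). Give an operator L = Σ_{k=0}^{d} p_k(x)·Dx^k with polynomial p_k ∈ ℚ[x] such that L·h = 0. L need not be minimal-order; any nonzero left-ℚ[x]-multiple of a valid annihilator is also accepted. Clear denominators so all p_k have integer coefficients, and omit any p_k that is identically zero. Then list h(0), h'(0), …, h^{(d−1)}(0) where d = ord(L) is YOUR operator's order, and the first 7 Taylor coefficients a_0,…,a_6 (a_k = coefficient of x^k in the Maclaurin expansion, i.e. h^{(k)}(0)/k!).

f: a_k = 3, 0, -6, 0, 2, 0, -4/15, …
g: a_k = 2, 2, 8, 14, 38, 80, 194, …
f+g: L₀ = lclm(L_f,L_g), ord ≤ 2+1.
L = (-92 - 608·x - 512·x^2 - 1104·x^3 - 360·x^4 - 432·x^5) + (24 - 4·x - 24·x^2 - 80·x^3 - 180·x^4 - 216·x^5 - 216·x^6)·Dx + (-23 - 152·x - 128·x^2 - 276·x^3 - 90·x^4 - 108·x^5)·Dx^2 + (6 - x - 6·x^2 - 20·x^3 - 45·x^4 - 54·x^5 - 54·x^6)·Dx^3  (order 3).
h: a_k = 5, 2, 2, 14, 40, 80, 2906/15, …
ICs: h(0) = 5, h′(0) = 2, h′′(0) = 4.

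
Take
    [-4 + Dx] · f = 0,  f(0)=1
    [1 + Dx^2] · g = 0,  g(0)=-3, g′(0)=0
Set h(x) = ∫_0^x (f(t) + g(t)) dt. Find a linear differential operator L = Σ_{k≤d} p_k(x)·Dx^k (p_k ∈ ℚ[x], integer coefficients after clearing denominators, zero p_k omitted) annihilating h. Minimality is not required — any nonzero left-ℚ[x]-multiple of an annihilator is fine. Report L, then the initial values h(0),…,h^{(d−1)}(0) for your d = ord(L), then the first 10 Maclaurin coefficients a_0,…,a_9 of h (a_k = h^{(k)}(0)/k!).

f: a_k = 1, 4, 8, 32/3, 32/3, 128/15, 256/45, 1024/315, 512/315, 2048/2835, …
g: a_k = -3, 0, 3/2, 0, -1/8, 0, 1/240, 0, -1/13440, 0, …
Weyl lclm of L_f,L_g ⇒ L₀ (ord ≤ 3).
Integrate: L := L₀·Dx.
L = -4·Dx + Dx^2 - 4·Dx^3 + Dx^4  (order 4).
h: a_k = 0, -2, 2, 19/6, 8/3, 253/120, 64/45, 4099/5040, 128/315, 65533/362880, …
ICs: h(0) = 0, h′(0) = -2, h′′(0) = 4, h′′′(0) = 19.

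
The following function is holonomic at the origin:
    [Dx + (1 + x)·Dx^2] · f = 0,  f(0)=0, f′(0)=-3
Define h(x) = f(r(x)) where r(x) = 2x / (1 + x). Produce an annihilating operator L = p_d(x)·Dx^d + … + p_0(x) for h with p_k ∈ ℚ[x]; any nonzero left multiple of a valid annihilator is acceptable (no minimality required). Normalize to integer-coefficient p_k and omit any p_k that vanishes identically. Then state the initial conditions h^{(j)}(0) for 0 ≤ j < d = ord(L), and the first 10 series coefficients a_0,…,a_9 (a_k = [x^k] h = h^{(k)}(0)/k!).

L = (4 + 6·x)·Dx + (1 + 4·x + 3·x^2)·Dx^2  (order 2).
h: a_k = 0, -6, 12, -26, 60, -726/5, 364, -6558/7, 2460, -19682/3, …
ICs: h(0) = 0, h′(0) = -6.

f: a_k = 0, -3, 3/2, -1, 3/4, -3/5, 1/2, -3/7, 3/8, -1/3, …
L₀ from L_f via x↦r, Dx↦r'^{-1}Dx.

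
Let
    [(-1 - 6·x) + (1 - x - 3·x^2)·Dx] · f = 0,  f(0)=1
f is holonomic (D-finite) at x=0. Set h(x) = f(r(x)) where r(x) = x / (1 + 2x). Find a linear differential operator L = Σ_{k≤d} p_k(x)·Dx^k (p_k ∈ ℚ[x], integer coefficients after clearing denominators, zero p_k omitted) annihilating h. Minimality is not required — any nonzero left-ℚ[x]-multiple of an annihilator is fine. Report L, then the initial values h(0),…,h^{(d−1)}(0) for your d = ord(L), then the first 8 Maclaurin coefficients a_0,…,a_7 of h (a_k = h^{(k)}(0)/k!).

f: a_k = 1, 1, 4, 7, 19, 40, 97, 217, …
h₀=f(r): pull back L_f along r ⇒ L₀.
L = (1 + 8·x) + (-1 - 5·x - 5·x^2 + 2·x^3)·Dx  (order 1).
h: a_k = 1, 1, 2, -5, 17, -56, 185, -611, …
ICs: h(0) = 1.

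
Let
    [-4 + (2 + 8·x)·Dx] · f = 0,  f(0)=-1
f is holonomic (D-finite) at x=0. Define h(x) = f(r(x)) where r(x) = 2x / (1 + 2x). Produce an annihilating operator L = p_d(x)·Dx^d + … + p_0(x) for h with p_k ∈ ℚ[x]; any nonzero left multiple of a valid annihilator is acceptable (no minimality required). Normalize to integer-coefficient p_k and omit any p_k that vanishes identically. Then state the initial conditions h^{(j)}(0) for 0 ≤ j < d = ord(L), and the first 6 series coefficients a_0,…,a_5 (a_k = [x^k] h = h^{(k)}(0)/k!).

f: a_k = -1, -2, 2, -4, 10, -28, …
f∘r: x↦r, Dx↦Dx/r' in L_f ⇒ L₀.
L = -4 + (1 + 12·x + 20·x^2)·Dx  (order 1).
h: a_k = -1, -4, 16, -80, 480, -3264, …
ICs: h(0) = -1.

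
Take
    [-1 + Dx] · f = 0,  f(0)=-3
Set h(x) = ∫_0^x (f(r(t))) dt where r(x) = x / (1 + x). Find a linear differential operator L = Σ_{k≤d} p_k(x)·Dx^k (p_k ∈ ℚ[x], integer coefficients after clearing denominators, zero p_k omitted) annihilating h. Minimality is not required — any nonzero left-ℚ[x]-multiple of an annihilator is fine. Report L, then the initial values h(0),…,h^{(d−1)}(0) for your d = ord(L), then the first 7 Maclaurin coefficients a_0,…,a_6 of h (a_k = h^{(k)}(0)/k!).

L = -Dx + (1 + 2·x + x^2)·Dx^2  (order 2).
h: a_k = 0, -3, -3/2, 1/2, -1/8, -1/40, 19/240, …
ICs: h(0) = 0, h′(0) = -3.

f: a_k = -3, -3, -3/2, -1/2, -1/8, -1/40, -1/240, …
h₀=f(r): pull back L_f along r ⇒ L₀.
Integrate: L := L₀·Dx.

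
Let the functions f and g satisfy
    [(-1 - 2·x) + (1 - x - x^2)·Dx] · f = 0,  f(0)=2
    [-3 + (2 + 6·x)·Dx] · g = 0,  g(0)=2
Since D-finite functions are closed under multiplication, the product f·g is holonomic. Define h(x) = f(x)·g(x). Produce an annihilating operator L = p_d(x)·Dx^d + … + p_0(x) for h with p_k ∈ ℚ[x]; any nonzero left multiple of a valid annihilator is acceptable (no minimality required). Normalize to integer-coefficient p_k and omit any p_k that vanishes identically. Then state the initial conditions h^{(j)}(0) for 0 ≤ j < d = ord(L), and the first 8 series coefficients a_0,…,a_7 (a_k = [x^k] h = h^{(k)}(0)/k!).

L = (5 + 7·x + 9·x^2) + (-2 - 4·x + 8·x^2 + 6·x^3)·Dx  (order 1).
h: a_k = 4, 10, 19/2, 105/4, 739/32, 4859/64, 10039/256, 131121/512, …
ICs: h(0) = 4.

f: a_k = 2, 2, 4, 6, 10, 16, 26, 42, …
g: a_k = 2, 3, -9/4, 27/8, -405/64, 1701/128, -15309/512, 72171/1024, …
Product ⇒ symmetric product L₀, ord ≤ 1.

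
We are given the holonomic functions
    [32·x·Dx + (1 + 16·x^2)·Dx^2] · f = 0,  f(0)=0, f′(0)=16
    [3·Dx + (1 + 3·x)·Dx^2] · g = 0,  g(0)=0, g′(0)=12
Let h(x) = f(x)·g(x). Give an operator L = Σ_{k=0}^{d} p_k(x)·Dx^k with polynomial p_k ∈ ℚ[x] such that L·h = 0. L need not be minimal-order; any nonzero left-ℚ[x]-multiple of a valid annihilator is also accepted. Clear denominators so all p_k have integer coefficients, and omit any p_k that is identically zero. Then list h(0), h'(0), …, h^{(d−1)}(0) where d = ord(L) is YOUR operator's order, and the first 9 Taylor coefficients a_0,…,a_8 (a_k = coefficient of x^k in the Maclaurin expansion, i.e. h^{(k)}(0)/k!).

L = (15744 + 89280·x + 811008·x^2 + 5299200·x^3 + 13271040·x^4 + 17252352·x^5 + 21233664·x^7)·Dx + (4258 + 91200·x + 775488·x^2 + 4635648·x^3 + 18247680·x^4 + 41140224·x^5 + 46448640·x^6 + 21233664·x^7 + 74317824·x^8)·Dx^2 + (492 + 12548·x + 131328·x^2 + 747968·x^3 + 3219456·x^4 + 10146816·x^5 + 21233664·x^6 + 24920064·x^7 + 21233664·x^8 + 42467328·x^9)·Dx^3 + (73 + 822·x + 6161·x^2 + 34944·x^3 + 151168·x^4 + 500736·x^5 + 1322496·x^6 + 2654208·x^7 + 3244032·x^8 + 3538944·x^9 + 5308416·x^10)·Dx^4  (order 4).
h: a_k = 0, 0, 192, -288, -448, 240, 49344/5, -78048/5, -397248/5, …
ICs: h(0) = 0, h′(0) = 0, h′′(0) = 384, h′′′(0) = -1728.

f: a_k = 0, 16, 0, -256/3, 0, 4096/5, 0, -65536/7, 0, …
g: a_k = 0, 12, -18, 36, -81, 972/5, -486, 8748/7, -6561/2, …
L₀ := L_f ⊗_s L_g (sym. prod.), ord ≤ 4.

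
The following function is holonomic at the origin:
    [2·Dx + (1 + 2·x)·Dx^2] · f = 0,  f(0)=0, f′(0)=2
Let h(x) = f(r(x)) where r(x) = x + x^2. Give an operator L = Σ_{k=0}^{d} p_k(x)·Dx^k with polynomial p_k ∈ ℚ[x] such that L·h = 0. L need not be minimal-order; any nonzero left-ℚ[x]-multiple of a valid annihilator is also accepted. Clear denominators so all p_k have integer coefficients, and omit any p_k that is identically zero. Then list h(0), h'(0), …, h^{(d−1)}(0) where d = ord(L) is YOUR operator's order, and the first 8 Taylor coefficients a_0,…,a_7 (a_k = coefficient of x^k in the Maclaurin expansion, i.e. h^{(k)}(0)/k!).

f: a_k = 0, 2, -2, 8/3, -4, 32/5, -32/3, 128/7, …
Change of var in L_f (x↦r) gives L₀.
L = (4·x + 4·x^2)·Dx + (1 + 4·x + 6·x^2 + 4·x^3)·Dx^2  (order 2).
h: a_k = 0, 2, 0, -4/3, 2, -8/5, 0, 16/7, …
ICs: h(0) = 0, h′(0) = 2.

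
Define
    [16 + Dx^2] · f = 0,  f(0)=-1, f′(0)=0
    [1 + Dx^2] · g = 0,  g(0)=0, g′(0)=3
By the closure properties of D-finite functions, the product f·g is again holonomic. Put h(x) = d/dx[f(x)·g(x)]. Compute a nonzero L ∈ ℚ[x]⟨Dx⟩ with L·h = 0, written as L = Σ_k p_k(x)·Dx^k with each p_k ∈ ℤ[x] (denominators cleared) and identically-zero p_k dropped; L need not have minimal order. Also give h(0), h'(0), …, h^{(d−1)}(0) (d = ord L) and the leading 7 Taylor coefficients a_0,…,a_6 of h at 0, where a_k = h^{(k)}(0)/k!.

L = 225 + 34·Dx^2 + Dx^4  (order 4).
h: a_k = -3, 0, 147/2, 0, -1441/8, 0, 37969/240, …
ICs: h(0) = -3, h′(0) = 0, h′′(0) = 147, h′′′(0) = 0.

f: a_k = -1, 0, 8, 0, -32/3, 0, 256/45, …
g: a_k = 0, 3, 0, -1/2, 0, 1/40, 0, …
Product ⇒ symmetric product L₀, ord ≤ 4.
Derive L from L₀ (diff closure).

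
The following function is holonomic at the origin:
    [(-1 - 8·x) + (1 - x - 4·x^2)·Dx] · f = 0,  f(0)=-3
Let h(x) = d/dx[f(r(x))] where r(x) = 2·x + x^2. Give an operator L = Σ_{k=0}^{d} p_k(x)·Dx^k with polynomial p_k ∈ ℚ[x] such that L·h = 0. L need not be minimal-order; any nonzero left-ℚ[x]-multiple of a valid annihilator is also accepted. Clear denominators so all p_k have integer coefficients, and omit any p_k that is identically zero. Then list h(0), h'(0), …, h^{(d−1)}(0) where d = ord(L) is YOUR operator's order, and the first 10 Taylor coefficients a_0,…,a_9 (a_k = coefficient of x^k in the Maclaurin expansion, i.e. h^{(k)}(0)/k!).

L = (21 + 150·x + 987·x^2 + 2192·x^3 + 2148·x^4 + 960·x^5 + 160·x^6) + (-1 - 15·x + 27·x^2 + 345·x^3 + 700·x^4 + 588·x^5 + 224·x^6 + 32·x^7)·Dx  (order 1).
h: a_k = -6, -126, -828, -6924, -45930, -314802, -2029272, -13005048, -81501390, -505953510, …
ICs: h(0) = -6.

f: a_k = -3, -3, -15, -27, -87, -195, -543, -1323, -3495, -8787, …
Change of var in L_f (x↦r) gives L₀.
Differentiate: ansatz ord ≤ ord L₀ ⇒ L.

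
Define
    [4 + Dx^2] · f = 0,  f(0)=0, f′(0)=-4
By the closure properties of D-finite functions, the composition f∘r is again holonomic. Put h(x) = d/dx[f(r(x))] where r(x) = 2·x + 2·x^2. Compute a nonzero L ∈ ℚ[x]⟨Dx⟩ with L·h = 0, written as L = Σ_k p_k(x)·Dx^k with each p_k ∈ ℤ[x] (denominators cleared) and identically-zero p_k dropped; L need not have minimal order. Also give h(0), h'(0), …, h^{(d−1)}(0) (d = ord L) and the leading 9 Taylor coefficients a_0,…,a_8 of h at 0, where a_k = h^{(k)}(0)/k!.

f: a_k = 0, -4, 0, 8/3, 0, -8/15, 0, 16/315, 0, …
Substitute x→r, Dx→(1/r')Dx; clear ⇒ L₀.
Differentiate: ansatz ord ≤ ord L₀ ⇒ L.
L = (28 + 128·x + 384·x^2 + 512·x^3 + 256·x^4) + (-6 - 12·x)·Dx + (1 + 4·x + 4·x^2)·Dx^2  (order 2).
h: a_k = -8, -16, 64, 256, 704/3, -384, -51712/45, -45056/45, 141056/315, …
ICs: h(0) = -8, h′(0) = -16.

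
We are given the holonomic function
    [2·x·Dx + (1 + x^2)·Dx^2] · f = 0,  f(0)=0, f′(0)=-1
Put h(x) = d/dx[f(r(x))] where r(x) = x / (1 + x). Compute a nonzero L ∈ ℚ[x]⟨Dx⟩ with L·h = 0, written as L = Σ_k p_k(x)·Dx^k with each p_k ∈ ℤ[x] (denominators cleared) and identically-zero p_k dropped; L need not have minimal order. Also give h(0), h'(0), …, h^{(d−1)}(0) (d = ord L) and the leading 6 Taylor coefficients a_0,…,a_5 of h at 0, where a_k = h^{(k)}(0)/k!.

f: a_k = 0, -1, 0, 1/3, 0, -1/5, …
f∘r: x↦r, Dx↦Dx/r' in L_f ⇒ L₀.
h=h₀': d/dx-closure on L₀ ⇒ L.
L = (2 + 4·x) + (1 + 2·x + 2·x^2)·Dx  (order 1).
h: a_k = -1, 2, -2, 0, 4, -8, …
ICs: h(0) = -1.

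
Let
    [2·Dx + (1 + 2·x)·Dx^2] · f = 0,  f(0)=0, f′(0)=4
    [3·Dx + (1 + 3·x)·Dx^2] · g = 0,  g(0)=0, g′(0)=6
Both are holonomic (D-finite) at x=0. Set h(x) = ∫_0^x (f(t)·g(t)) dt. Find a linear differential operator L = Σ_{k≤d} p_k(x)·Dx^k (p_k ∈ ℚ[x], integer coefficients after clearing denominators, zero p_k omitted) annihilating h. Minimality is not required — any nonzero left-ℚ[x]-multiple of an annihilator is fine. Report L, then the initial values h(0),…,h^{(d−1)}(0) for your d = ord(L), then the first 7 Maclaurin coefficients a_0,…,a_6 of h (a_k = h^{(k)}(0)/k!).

f: a_k = 0, 4, -4, 16/3, -8, 64/5, -64/3, …
g: a_k = 0, 6, -9, 18, -81/2, 486/5, -243, …
h₀=f·g: eliminate ⇒ L₀, order ≤ 2·2.
h=∫h₀ ⇒ L = L₀·Dx.
L = (156 + 720·x + 864·x^2)·Dx^2 + (310 + 2244·x + 5400·x^2 + 4320·x^3)·Dx^3 + (88 + 860·x + 3132·x^2 + 5040·x^3 + 3024·x^4)·Dx^4 + (5 + 62·x + 305·x^2 + 744·x^3 + 900·x^4 + 432·x^5)·Dx^5  (order 5).
h: a_k = 0, 0, 0, 8, -15, 28, -55, …
ICs: h(0) = 0, h′(0) = 0, h′′(0) = 0, h′′′(0) = 48, h′′′′(0) = -360.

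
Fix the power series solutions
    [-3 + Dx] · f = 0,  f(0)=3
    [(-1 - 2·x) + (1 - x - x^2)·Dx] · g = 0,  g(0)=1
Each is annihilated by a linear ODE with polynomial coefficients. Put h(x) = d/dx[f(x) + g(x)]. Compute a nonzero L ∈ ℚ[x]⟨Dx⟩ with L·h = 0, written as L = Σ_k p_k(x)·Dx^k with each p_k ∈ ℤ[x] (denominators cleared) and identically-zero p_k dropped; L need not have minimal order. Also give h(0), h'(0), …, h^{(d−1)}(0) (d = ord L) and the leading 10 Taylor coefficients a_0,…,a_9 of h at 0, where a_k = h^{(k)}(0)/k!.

L = (18 + 126·x + 144·x^2 + 180·x^3 + 54·x^4) + (-9 - 48·x - 81·x^2 - 24·x^3 + 45·x^4 + 18·x^5)·Dx + (1 + 2·x + 11·x^2 - 12·x^3 - 21·x^4 - 6·x^5)·Dx^2  (order 2).
h: a_k = 10, 31, 99/2, 121/2, 563/8, 3849/40, 12489/80, 154507/560, 2224161/4480, 3989387/4480, …
ICs: h(0) = 10, h′(0) = 31.

f: a_k = 3, 9, 27/2, 27/2, 81/8, 243/40, 243/80, 729/560, 2187/4480, 729/4480, …
g: a_k = 1, 1, 2, 3, 5, 8, 13, 21, 34, 55, …
Sum ⇒ L₀ = lclm(L_f,L_g) in ℚ(x)⟨Dx⟩.
Derive L from L₀ (diff closure).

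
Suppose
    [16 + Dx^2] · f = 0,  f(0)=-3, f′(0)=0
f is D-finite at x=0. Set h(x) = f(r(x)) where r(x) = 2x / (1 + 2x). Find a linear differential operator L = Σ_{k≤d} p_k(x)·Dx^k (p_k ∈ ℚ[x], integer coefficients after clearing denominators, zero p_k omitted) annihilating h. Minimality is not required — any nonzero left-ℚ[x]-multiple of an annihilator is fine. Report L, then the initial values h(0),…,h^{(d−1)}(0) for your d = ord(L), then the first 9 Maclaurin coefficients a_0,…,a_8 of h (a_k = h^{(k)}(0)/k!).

L = 64 + (4 + 24·x + 48·x^2 + 32·x^3)·Dx + (1 + 8·x + 24·x^2 + 32·x^3 + 16·x^4)·Dx^2  (order 2).
h: a_k = -3, 0, 96, -384, 640, 1024, -175616/15, 251904/5, -3217408/21, …
ICs: h(0) = -3, h′(0) = 0.

f: a_k = -3, 0, 24, 0, -32, 0, 256/15, 0, -512/105, …
f∘r: x↦r, Dx↦Dx/r' in L_f ⇒ L₀.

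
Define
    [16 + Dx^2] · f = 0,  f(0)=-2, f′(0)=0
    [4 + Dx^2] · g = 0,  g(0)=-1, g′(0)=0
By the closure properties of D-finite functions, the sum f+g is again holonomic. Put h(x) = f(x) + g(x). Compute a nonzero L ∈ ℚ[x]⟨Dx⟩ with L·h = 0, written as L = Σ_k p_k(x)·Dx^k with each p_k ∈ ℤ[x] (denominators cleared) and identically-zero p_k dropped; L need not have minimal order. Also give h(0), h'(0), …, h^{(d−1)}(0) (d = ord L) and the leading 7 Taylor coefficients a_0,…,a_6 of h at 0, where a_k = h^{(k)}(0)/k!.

L = 64 + 20·Dx^2 + Dx^4  (order 4).
h: a_k = -3, 0, 18, 0, -22, 0, 172/15, …
ICs: h(0) = -3, h′(0) = 0, h′′(0) = 36, h′′′(0) = 0.

f: a_k = -2, 0, 16, 0, -64/3, 0, 512/45, …
g: a_k = -1, 0, 2, 0, -2/3, 0, 4/45, …
h₀=f+g: left-lcm gives L₀, ord ≤ 4.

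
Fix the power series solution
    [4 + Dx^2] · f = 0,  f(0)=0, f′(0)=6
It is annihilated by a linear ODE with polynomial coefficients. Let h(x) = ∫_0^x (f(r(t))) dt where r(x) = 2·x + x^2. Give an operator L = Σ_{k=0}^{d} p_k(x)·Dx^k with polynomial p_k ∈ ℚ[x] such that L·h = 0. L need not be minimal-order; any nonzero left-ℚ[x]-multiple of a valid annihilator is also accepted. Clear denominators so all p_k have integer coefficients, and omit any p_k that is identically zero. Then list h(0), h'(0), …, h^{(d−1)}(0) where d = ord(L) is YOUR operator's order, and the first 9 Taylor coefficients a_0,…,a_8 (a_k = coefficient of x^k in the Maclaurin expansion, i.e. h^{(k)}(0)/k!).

f: a_k = 0, 6, 0, -4, 0, 4/5, 0, -8/105, 0, …
Change of var in L_f (x↦r) gives L₀.
h=∫h₀ ⇒ L = L₀·Dx.
L = (16 + 48·x + 48·x^2 + 16·x^3)·Dx - Dx^2 + (1 + x)·Dx^3  (order 3).
h: a_k = 0, 0, 6, 2, -8, -48/5, 4/15, 60/7, 712/105, …
ICs: h(0) = 0, h′(0) = 0, h′′(0) = 12.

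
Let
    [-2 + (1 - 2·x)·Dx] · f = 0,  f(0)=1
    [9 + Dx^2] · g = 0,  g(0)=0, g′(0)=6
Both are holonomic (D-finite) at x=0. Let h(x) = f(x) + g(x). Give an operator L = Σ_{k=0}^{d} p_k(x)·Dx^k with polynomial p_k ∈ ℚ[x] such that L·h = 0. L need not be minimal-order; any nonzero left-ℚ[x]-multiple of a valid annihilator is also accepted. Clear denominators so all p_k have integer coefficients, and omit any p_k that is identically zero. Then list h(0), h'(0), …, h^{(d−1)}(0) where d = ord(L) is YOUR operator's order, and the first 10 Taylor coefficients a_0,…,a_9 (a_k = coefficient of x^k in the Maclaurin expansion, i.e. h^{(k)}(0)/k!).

f: a_k = 1, 2, 4, 8, 16, 32, 64, 128, 256, 512, …
g: a_k = 0, 6, 0, -9, 0, 81/20, 0, -243/280, 0, 243/2240, …
f+g: L₀ = lclm(L_f,L_g), ord ≤ 1+2.
L = (594 - 648·x + 648·x^2) + (-153 + 630·x - 972·x^2 + 648·x^3)·Dx + (66 - 72·x + 72·x^2)·Dx^2 + (-17 + 70·x - 108·x^2 + 72·x^3)·Dx^3  (order 3).
h: a_k = 1, 8, 4, -1, 16, 721/20, 64, 35597/280, 256, 1147123/2240, …
ICs: h(0) = 1, h′(0) = 8, h′′(0) = 8.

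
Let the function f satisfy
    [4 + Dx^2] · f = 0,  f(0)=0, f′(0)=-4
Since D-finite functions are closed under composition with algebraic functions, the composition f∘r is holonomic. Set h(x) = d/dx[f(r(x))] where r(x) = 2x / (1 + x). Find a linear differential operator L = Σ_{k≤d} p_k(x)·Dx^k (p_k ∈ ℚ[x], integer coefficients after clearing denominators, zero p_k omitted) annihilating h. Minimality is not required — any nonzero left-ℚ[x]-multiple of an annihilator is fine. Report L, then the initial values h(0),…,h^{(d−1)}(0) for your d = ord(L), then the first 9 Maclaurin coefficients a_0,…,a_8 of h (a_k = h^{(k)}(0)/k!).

f: a_k = 0, -4, 0, 8/3, 0, -8/15, 0, 16/315, 0, …
f∘r: x↦r, Dx↦Dx/r' in L_f ⇒ L₀.
h=h₀': d/dx-closure on L₀ ⇒ L.
L = (22 + 12·x + 6·x^2) + (6 + 18·x + 18·x^2 + 6·x^3)·Dx + (1 + 4·x + 6·x^2 + 4·x^3 + x^4)·Dx^2  (order 2).
h: a_k = -8, 16, 40, -224, 1544/3, -720, 19688/45, 40256/45, -240824/63, …
ICs: h(0) = -8, h′(0) = 16.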